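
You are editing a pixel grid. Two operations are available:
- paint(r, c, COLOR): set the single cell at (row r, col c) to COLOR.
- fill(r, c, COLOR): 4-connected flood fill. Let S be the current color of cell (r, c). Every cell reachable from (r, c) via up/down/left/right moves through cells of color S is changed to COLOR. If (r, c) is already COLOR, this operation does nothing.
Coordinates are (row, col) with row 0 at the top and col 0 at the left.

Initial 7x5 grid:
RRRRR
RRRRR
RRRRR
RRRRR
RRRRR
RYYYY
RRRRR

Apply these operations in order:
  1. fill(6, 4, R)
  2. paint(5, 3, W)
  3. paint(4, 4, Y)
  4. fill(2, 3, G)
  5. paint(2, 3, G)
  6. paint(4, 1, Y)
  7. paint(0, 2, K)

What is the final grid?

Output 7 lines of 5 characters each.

After op 1 fill(6,4,R) [0 cells changed]:
RRRRR
RRRRR
RRRRR
RRRRR
RRRRR
RYYYY
RRRRR
After op 2 paint(5,3,W):
RRRRR
RRRRR
RRRRR
RRRRR
RRRRR
RYYWY
RRRRR
After op 3 paint(4,4,Y):
RRRRR
RRRRR
RRRRR
RRRRR
RRRRY
RYYWY
RRRRR
After op 4 fill(2,3,G) [30 cells changed]:
GGGGG
GGGGG
GGGGG
GGGGG
GGGGY
GYYWY
GGGGG
After op 5 paint(2,3,G):
GGGGG
GGGGG
GGGGG
GGGGG
GGGGY
GYYWY
GGGGG
After op 6 paint(4,1,Y):
GGGGG
GGGGG
GGGGG
GGGGG
GYGGY
GYYWY
GGGGG
After op 7 paint(0,2,K):
GGKGG
GGGGG
GGGGG
GGGGG
GYGGY
GYYWY
GGGGG

Answer: GGKGG
GGGGG
GGGGG
GGGGG
GYGGY
GYYWY
GGGGG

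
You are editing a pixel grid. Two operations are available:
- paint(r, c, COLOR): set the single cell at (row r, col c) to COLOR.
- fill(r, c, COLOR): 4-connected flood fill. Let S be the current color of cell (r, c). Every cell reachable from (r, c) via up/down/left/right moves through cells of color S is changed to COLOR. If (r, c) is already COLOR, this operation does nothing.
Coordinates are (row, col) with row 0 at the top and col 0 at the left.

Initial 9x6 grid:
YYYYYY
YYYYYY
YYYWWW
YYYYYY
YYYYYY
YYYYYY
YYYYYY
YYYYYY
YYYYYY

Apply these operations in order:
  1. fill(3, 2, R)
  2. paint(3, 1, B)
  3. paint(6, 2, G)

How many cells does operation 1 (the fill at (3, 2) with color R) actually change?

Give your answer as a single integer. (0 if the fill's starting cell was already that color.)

After op 1 fill(3,2,R) [51 cells changed]:
RRRRRR
RRRRRR
RRRWWW
RRRRRR
RRRRRR
RRRRRR
RRRRRR
RRRRRR
RRRRRR

Answer: 51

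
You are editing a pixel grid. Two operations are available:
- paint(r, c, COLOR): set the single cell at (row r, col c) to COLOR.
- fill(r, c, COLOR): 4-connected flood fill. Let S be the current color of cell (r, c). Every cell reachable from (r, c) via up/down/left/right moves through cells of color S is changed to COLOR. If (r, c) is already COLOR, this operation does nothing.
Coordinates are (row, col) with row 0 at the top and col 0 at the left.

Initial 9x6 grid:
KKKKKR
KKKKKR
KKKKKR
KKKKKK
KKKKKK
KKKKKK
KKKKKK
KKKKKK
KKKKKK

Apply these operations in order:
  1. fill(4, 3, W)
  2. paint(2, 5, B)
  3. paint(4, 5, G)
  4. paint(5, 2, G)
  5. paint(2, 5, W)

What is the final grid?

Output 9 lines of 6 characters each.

Answer: WWWWWR
WWWWWR
WWWWWW
WWWWWW
WWWWWG
WWGWWW
WWWWWW
WWWWWW
WWWWWW

Derivation:
After op 1 fill(4,3,W) [51 cells changed]:
WWWWWR
WWWWWR
WWWWWR
WWWWWW
WWWWWW
WWWWWW
WWWWWW
WWWWWW
WWWWWW
After op 2 paint(2,5,B):
WWWWWR
WWWWWR
WWWWWB
WWWWWW
WWWWWW
WWWWWW
WWWWWW
WWWWWW
WWWWWW
After op 3 paint(4,5,G):
WWWWWR
WWWWWR
WWWWWB
WWWWWW
WWWWWG
WWWWWW
WWWWWW
WWWWWW
WWWWWW
After op 4 paint(5,2,G):
WWWWWR
WWWWWR
WWWWWB
WWWWWW
WWWWWG
WWGWWW
WWWWWW
WWWWWW
WWWWWW
After op 5 paint(2,5,W):
WWWWWR
WWWWWR
WWWWWW
WWWWWW
WWWWWG
WWGWWW
WWWWWW
WWWWWW
WWWWWW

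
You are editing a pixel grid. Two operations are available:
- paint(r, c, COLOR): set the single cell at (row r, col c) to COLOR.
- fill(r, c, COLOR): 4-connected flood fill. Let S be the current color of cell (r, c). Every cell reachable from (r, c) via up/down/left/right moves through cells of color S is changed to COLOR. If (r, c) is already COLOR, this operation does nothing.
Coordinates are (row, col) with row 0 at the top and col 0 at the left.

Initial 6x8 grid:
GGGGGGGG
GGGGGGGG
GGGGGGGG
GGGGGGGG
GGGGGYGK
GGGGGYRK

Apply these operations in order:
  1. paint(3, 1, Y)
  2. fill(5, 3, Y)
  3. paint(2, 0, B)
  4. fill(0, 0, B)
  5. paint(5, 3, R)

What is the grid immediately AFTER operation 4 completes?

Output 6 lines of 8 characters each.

Answer: BBBBBBBB
BBBBBBBB
BBBBBBBB
BBBBBBBB
BBBBBBBK
BBBBBBRK

Derivation:
After op 1 paint(3,1,Y):
GGGGGGGG
GGGGGGGG
GGGGGGGG
GYGGGGGG
GGGGGYGK
GGGGGYRK
After op 2 fill(5,3,Y) [42 cells changed]:
YYYYYYYY
YYYYYYYY
YYYYYYYY
YYYYYYYY
YYYYYYYK
YYYYYYRK
After op 3 paint(2,0,B):
YYYYYYYY
YYYYYYYY
BYYYYYYY
YYYYYYYY
YYYYYYYK
YYYYYYRK
After op 4 fill(0,0,B) [44 cells changed]:
BBBBBBBB
BBBBBBBB
BBBBBBBB
BBBBBBBB
BBBBBBBK
BBBBBBRK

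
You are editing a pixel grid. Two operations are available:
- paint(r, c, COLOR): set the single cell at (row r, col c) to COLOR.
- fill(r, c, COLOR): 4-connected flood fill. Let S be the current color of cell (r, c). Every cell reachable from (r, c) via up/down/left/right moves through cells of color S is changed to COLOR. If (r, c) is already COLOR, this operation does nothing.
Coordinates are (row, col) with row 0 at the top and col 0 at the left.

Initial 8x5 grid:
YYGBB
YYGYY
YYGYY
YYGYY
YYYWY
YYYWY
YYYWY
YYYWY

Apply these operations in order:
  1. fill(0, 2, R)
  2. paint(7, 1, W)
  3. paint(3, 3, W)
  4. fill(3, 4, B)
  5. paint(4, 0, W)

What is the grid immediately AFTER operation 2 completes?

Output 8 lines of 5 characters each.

After op 1 fill(0,2,R) [4 cells changed]:
YYRBB
YYRYY
YYRYY
YYRYY
YYYWY
YYYWY
YYYWY
YYYWY
After op 2 paint(7,1,W):
YYRBB
YYRYY
YYRYY
YYRYY
YYYWY
YYYWY
YYYWY
YWYWY

Answer: YYRBB
YYRYY
YYRYY
YYRYY
YYYWY
YYYWY
YYYWY
YWYWY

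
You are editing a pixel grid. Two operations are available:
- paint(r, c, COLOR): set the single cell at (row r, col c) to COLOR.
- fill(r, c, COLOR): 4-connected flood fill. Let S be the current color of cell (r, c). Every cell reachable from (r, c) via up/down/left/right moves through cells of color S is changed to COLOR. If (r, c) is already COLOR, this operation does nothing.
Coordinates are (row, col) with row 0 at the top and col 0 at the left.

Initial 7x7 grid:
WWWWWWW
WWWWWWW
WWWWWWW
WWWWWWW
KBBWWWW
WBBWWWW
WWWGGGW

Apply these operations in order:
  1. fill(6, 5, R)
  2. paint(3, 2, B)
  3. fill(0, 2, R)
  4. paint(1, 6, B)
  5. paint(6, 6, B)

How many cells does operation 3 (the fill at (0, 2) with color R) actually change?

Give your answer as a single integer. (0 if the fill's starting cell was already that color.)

Answer: 36

Derivation:
After op 1 fill(6,5,R) [3 cells changed]:
WWWWWWW
WWWWWWW
WWWWWWW
WWWWWWW
KBBWWWW
WBBWWWW
WWWRRRW
After op 2 paint(3,2,B):
WWWWWWW
WWWWWWW
WWWWWWW
WWBWWWW
KBBWWWW
WBBWWWW
WWWRRRW
After op 3 fill(0,2,R) [36 cells changed]:
RRRRRRR
RRRRRRR
RRRRRRR
RRBRRRR
KBBRRRR
WBBRRRR
WWWRRRR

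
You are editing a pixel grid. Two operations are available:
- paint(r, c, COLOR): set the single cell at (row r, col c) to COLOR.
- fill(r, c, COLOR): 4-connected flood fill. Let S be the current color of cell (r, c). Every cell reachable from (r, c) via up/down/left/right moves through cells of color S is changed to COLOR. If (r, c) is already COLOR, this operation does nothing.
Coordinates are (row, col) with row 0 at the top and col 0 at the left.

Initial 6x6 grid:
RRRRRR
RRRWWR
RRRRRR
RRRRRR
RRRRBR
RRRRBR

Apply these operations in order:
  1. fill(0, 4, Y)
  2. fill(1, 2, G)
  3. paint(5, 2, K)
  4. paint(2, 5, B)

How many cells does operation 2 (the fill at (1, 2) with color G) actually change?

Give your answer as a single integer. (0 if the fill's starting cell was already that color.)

Answer: 32

Derivation:
After op 1 fill(0,4,Y) [32 cells changed]:
YYYYYY
YYYWWY
YYYYYY
YYYYYY
YYYYBY
YYYYBY
After op 2 fill(1,2,G) [32 cells changed]:
GGGGGG
GGGWWG
GGGGGG
GGGGGG
GGGGBG
GGGGBG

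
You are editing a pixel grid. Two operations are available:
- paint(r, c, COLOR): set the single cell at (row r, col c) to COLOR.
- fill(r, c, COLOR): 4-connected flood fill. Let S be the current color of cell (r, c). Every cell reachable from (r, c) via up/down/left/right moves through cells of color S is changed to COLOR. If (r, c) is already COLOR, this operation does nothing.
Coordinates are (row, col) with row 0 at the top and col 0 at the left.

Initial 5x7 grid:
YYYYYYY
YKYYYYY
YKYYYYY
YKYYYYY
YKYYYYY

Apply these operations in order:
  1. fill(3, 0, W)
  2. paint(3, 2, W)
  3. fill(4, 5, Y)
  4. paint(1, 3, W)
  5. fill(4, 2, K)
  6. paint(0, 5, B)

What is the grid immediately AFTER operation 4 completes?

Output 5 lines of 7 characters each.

Answer: YYYYYYY
YKYWYYY
YKYYYYY
YKYYYYY
YKYYYYY

Derivation:
After op 1 fill(3,0,W) [31 cells changed]:
WWWWWWW
WKWWWWW
WKWWWWW
WKWWWWW
WKWWWWW
After op 2 paint(3,2,W):
WWWWWWW
WKWWWWW
WKWWWWW
WKWWWWW
WKWWWWW
After op 3 fill(4,5,Y) [31 cells changed]:
YYYYYYY
YKYYYYY
YKYYYYY
YKYYYYY
YKYYYYY
After op 4 paint(1,3,W):
YYYYYYY
YKYWYYY
YKYYYYY
YKYYYYY
YKYYYYY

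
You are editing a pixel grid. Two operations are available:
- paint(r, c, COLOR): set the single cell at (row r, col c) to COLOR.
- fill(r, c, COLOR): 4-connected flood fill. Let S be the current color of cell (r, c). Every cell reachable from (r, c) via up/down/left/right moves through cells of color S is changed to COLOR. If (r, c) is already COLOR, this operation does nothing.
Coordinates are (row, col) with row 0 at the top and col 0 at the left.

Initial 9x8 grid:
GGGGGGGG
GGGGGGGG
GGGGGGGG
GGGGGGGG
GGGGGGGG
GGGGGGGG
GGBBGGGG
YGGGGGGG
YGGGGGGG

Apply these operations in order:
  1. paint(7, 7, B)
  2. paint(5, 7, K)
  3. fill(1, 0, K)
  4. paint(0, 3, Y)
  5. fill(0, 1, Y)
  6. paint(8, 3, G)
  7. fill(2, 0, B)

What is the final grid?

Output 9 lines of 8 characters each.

Answer: BBBBBBBB
BBBBBBBB
BBBBBBBB
BBBBBBBB
BBBBBBBB
BBBBBBBB
BBBBBBBB
BBBBBBBB
BBBGBBBB

Derivation:
After op 1 paint(7,7,B):
GGGGGGGG
GGGGGGGG
GGGGGGGG
GGGGGGGG
GGGGGGGG
GGGGGGGG
GGBBGGGG
YGGGGGGB
YGGGGGGG
After op 2 paint(5,7,K):
GGGGGGGG
GGGGGGGG
GGGGGGGG
GGGGGGGG
GGGGGGGG
GGGGGGGK
GGBBGGGG
YGGGGGGB
YGGGGGGG
After op 3 fill(1,0,K) [66 cells changed]:
KKKKKKKK
KKKKKKKK
KKKKKKKK
KKKKKKKK
KKKKKKKK
KKKKKKKK
KKBBKKKK
YKKKKKKB
YKKKKKKK
After op 4 paint(0,3,Y):
KKKYKKKK
KKKKKKKK
KKKKKKKK
KKKKKKKK
KKKKKKKK
KKKKKKKK
KKBBKKKK
YKKKKKKB
YKKKKKKK
After op 5 fill(0,1,Y) [66 cells changed]:
YYYYYYYY
YYYYYYYY
YYYYYYYY
YYYYYYYY
YYYYYYYY
YYYYYYYY
YYBBYYYY
YYYYYYYB
YYYYYYYY
After op 6 paint(8,3,G):
YYYYYYYY
YYYYYYYY
YYYYYYYY
YYYYYYYY
YYYYYYYY
YYYYYYYY
YYBBYYYY
YYYYYYYB
YYYGYYYY
After op 7 fill(2,0,B) [68 cells changed]:
BBBBBBBB
BBBBBBBB
BBBBBBBB
BBBBBBBB
BBBBBBBB
BBBBBBBB
BBBBBBBB
BBBBBBBB
BBBGBBBB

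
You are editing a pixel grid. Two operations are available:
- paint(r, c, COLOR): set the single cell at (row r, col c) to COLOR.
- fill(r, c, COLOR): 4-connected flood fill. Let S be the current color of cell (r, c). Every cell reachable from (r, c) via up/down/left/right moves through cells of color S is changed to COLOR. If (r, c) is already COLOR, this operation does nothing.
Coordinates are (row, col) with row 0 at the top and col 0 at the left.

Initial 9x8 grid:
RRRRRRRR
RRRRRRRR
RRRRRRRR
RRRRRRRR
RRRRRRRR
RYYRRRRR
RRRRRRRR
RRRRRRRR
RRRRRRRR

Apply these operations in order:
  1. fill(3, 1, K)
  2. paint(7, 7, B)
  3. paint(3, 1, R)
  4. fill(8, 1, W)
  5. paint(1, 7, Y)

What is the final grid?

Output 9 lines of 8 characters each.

Answer: WWWWWWWW
WWWWWWWY
WWWWWWWW
WRWWWWWW
WWWWWWWW
WYYWWWWW
WWWWWWWW
WWWWWWWB
WWWWWWWW

Derivation:
After op 1 fill(3,1,K) [70 cells changed]:
KKKKKKKK
KKKKKKKK
KKKKKKKK
KKKKKKKK
KKKKKKKK
KYYKKKKK
KKKKKKKK
KKKKKKKK
KKKKKKKK
After op 2 paint(7,7,B):
KKKKKKKK
KKKKKKKK
KKKKKKKK
KKKKKKKK
KKKKKKKK
KYYKKKKK
KKKKKKKK
KKKKKKKB
KKKKKKKK
After op 3 paint(3,1,R):
KKKKKKKK
KKKKKKKK
KKKKKKKK
KRKKKKKK
KKKKKKKK
KYYKKKKK
KKKKKKKK
KKKKKKKB
KKKKKKKK
After op 4 fill(8,1,W) [68 cells changed]:
WWWWWWWW
WWWWWWWW
WWWWWWWW
WRWWWWWW
WWWWWWWW
WYYWWWWW
WWWWWWWW
WWWWWWWB
WWWWWWWW
After op 5 paint(1,7,Y):
WWWWWWWW
WWWWWWWY
WWWWWWWW
WRWWWWWW
WWWWWWWW
WYYWWWWW
WWWWWWWW
WWWWWWWB
WWWWWWWW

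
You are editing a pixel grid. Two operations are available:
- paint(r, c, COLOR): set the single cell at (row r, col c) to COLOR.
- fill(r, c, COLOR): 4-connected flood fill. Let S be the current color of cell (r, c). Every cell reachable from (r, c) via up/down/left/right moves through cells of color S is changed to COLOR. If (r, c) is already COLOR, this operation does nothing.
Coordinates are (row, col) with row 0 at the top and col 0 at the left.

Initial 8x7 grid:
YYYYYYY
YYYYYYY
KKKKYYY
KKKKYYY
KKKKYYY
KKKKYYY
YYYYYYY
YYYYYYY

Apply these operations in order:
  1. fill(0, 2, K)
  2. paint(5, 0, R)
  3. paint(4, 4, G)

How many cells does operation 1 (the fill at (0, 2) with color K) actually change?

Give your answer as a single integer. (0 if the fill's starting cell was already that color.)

After op 1 fill(0,2,K) [40 cells changed]:
KKKKKKK
KKKKKKK
KKKKKKK
KKKKKKK
KKKKKKK
KKKKKKK
KKKKKKK
KKKKKKK

Answer: 40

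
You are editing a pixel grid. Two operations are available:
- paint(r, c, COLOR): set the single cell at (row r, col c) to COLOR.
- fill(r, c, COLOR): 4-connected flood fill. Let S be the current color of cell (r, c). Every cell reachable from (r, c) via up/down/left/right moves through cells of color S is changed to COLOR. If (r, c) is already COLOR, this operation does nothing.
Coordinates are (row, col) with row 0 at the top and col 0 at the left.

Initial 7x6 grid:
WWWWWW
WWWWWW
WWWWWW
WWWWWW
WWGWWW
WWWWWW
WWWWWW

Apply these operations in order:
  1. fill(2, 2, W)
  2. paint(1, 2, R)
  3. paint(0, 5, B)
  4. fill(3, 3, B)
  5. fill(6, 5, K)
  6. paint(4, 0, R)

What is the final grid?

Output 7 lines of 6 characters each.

After op 1 fill(2,2,W) [0 cells changed]:
WWWWWW
WWWWWW
WWWWWW
WWWWWW
WWGWWW
WWWWWW
WWWWWW
After op 2 paint(1,2,R):
WWWWWW
WWRWWW
WWWWWW
WWWWWW
WWGWWW
WWWWWW
WWWWWW
After op 3 paint(0,5,B):
WWWWWB
WWRWWW
WWWWWW
WWWWWW
WWGWWW
WWWWWW
WWWWWW
After op 4 fill(3,3,B) [39 cells changed]:
BBBBBB
BBRBBB
BBBBBB
BBBBBB
BBGBBB
BBBBBB
BBBBBB
After op 5 fill(6,5,K) [40 cells changed]:
KKKKKK
KKRKKK
KKKKKK
KKKKKK
KKGKKK
KKKKKK
KKKKKK
After op 6 paint(4,0,R):
KKKKKK
KKRKKK
KKKKKK
KKKKKK
RKGKKK
KKKKKK
KKKKKK

Answer: KKKKKK
KKRKKK
KKKKKK
KKKKKK
RKGKKK
KKKKKK
KKKKKK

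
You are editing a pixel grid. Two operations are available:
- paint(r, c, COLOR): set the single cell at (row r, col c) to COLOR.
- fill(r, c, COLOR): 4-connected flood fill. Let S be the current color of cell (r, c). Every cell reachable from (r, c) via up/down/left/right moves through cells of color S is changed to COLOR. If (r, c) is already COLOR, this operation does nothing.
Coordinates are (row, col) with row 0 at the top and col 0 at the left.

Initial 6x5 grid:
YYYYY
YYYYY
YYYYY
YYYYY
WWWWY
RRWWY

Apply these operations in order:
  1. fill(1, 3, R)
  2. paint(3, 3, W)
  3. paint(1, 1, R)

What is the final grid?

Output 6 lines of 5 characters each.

Answer: RRRRR
RRRRR
RRRRR
RRRWR
WWWWR
RRWWR

Derivation:
After op 1 fill(1,3,R) [22 cells changed]:
RRRRR
RRRRR
RRRRR
RRRRR
WWWWR
RRWWR
After op 2 paint(3,3,W):
RRRRR
RRRRR
RRRRR
RRRWR
WWWWR
RRWWR
After op 3 paint(1,1,R):
RRRRR
RRRRR
RRRRR
RRRWR
WWWWR
RRWWR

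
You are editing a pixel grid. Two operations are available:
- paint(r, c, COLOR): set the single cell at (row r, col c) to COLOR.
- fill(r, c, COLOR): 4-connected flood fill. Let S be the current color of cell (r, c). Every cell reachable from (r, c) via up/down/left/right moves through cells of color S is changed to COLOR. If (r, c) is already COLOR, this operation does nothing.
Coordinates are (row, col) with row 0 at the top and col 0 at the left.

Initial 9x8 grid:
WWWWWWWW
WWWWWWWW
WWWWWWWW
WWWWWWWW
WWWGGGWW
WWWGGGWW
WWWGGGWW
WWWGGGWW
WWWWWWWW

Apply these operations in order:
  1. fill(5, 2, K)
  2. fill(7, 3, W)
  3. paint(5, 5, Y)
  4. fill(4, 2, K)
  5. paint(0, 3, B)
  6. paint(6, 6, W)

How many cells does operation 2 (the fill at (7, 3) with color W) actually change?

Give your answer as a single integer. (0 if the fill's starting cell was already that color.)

After op 1 fill(5,2,K) [60 cells changed]:
KKKKKKKK
KKKKKKKK
KKKKKKKK
KKKKKKKK
KKKGGGKK
KKKGGGKK
KKKGGGKK
KKKGGGKK
KKKKKKKK
After op 2 fill(7,3,W) [12 cells changed]:
KKKKKKKK
KKKKKKKK
KKKKKKKK
KKKKKKKK
KKKWWWKK
KKKWWWKK
KKKWWWKK
KKKWWWKK
KKKKKKKK

Answer: 12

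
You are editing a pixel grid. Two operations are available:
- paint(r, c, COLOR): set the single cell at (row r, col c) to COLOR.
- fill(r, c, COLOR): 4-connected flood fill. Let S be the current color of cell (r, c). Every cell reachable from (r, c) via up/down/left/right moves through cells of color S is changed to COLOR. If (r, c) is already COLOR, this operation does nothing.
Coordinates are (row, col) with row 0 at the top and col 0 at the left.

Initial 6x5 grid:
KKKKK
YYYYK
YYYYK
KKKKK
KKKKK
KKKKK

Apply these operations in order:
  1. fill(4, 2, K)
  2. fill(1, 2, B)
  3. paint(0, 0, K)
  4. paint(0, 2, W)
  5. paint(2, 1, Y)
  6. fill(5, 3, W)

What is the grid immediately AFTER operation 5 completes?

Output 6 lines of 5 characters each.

After op 1 fill(4,2,K) [0 cells changed]:
KKKKK
YYYYK
YYYYK
KKKKK
KKKKK
KKKKK
After op 2 fill(1,2,B) [8 cells changed]:
KKKKK
BBBBK
BBBBK
KKKKK
KKKKK
KKKKK
After op 3 paint(0,0,K):
KKKKK
BBBBK
BBBBK
KKKKK
KKKKK
KKKKK
After op 4 paint(0,2,W):
KKWKK
BBBBK
BBBBK
KKKKK
KKKKK
KKKKK
After op 5 paint(2,1,Y):
KKWKK
BBBBK
BYBBK
KKKKK
KKKKK
KKKKK

Answer: KKWKK
BBBBK
BYBBK
KKKKK
KKKKK
KKKKK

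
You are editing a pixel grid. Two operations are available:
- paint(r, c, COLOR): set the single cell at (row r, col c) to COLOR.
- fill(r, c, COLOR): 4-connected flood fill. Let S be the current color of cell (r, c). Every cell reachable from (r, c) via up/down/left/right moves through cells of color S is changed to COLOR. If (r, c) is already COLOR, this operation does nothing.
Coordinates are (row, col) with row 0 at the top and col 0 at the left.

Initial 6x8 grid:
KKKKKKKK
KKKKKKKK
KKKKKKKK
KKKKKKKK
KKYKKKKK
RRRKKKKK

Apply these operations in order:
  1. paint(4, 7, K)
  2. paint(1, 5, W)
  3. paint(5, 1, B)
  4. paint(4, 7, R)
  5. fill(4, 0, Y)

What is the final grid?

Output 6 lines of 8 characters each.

Answer: YYYYYYYY
YYYYYWYY
YYYYYYYY
YYYYYYYY
YYYYYYYR
RBRYYYYY

Derivation:
After op 1 paint(4,7,K):
KKKKKKKK
KKKKKKKK
KKKKKKKK
KKKKKKKK
KKYKKKKK
RRRKKKKK
After op 2 paint(1,5,W):
KKKKKKKK
KKKKKWKK
KKKKKKKK
KKKKKKKK
KKYKKKKK
RRRKKKKK
After op 3 paint(5,1,B):
KKKKKKKK
KKKKKWKK
KKKKKKKK
KKKKKKKK
KKYKKKKK
RBRKKKKK
After op 4 paint(4,7,R):
KKKKKKKK
KKKKKWKK
KKKKKKKK
KKKKKKKK
KKYKKKKR
RBRKKKKK
After op 5 fill(4,0,Y) [42 cells changed]:
YYYYYYYY
YYYYYWYY
YYYYYYYY
YYYYYYYY
YYYYYYYR
RBRYYYYY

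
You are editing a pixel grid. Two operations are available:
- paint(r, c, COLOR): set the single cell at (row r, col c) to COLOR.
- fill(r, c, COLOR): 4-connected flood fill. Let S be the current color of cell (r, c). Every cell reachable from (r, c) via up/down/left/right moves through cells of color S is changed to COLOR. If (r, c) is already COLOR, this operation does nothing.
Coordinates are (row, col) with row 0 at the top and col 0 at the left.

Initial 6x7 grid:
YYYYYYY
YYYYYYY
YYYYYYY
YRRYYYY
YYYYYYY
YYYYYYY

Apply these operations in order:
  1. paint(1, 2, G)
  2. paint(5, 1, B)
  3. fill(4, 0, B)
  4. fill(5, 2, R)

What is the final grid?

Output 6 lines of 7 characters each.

Answer: RRRRRRR
RRGRRRR
RRRRRRR
RRRRRRR
RRRRRRR
RRRRRRR

Derivation:
After op 1 paint(1,2,G):
YYYYYYY
YYGYYYY
YYYYYYY
YRRYYYY
YYYYYYY
YYYYYYY
After op 2 paint(5,1,B):
YYYYYYY
YYGYYYY
YYYYYYY
YRRYYYY
YYYYYYY
YBYYYYY
After op 3 fill(4,0,B) [38 cells changed]:
BBBBBBB
BBGBBBB
BBBBBBB
BRRBBBB
BBBBBBB
BBBBBBB
After op 4 fill(5,2,R) [39 cells changed]:
RRRRRRR
RRGRRRR
RRRRRRR
RRRRRRR
RRRRRRR
RRRRRRR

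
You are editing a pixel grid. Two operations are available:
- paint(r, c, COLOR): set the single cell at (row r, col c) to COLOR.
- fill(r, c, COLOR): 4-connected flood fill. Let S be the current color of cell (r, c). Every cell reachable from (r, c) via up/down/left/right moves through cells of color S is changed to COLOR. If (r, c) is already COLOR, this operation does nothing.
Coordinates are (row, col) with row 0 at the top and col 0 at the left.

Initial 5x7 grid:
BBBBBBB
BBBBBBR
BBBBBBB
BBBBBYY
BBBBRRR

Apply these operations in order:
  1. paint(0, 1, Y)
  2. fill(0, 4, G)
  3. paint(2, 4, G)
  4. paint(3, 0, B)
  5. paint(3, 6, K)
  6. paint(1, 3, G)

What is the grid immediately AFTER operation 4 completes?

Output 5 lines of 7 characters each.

After op 1 paint(0,1,Y):
BYBBBBB
BBBBBBR
BBBBBBB
BBBBBYY
BBBBRRR
After op 2 fill(0,4,G) [28 cells changed]:
GYGGGGG
GGGGGGR
GGGGGGG
GGGGGYY
GGGGRRR
After op 3 paint(2,4,G):
GYGGGGG
GGGGGGR
GGGGGGG
GGGGGYY
GGGGRRR
After op 4 paint(3,0,B):
GYGGGGG
GGGGGGR
GGGGGGG
BGGGGYY
GGGGRRR

Answer: GYGGGGG
GGGGGGR
GGGGGGG
BGGGGYY
GGGGRRR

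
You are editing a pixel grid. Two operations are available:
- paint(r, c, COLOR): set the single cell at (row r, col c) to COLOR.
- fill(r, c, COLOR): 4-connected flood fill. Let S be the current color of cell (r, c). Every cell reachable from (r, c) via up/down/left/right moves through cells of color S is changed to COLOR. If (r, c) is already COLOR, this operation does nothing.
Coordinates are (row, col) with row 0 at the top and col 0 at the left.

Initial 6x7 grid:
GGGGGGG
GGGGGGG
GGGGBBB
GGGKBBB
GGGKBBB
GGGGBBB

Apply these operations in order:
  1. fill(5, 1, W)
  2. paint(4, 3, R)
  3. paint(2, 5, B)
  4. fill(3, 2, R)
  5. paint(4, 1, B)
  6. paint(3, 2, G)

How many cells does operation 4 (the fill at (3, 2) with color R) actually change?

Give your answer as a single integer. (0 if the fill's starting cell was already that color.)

Answer: 28

Derivation:
After op 1 fill(5,1,W) [28 cells changed]:
WWWWWWW
WWWWWWW
WWWWBBB
WWWKBBB
WWWKBBB
WWWWBBB
After op 2 paint(4,3,R):
WWWWWWW
WWWWWWW
WWWWBBB
WWWKBBB
WWWRBBB
WWWWBBB
After op 3 paint(2,5,B):
WWWWWWW
WWWWWWW
WWWWBBB
WWWKBBB
WWWRBBB
WWWWBBB
After op 4 fill(3,2,R) [28 cells changed]:
RRRRRRR
RRRRRRR
RRRRBBB
RRRKBBB
RRRRBBB
RRRRBBB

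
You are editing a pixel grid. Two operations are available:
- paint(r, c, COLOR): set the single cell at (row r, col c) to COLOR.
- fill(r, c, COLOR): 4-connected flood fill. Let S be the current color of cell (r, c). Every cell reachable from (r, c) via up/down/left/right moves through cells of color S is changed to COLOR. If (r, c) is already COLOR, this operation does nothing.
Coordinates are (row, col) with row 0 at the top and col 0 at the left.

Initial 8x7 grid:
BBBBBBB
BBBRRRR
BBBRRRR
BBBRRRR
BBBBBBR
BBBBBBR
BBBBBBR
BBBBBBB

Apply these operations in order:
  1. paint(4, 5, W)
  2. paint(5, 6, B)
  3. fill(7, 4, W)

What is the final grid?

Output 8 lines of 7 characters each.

Answer: WWWWWWW
WWWRRRR
WWWRRRR
WWWRRRR
WWWWWWR
WWWWWWW
WWWWWWR
WWWWWWW

Derivation:
After op 1 paint(4,5,W):
BBBBBBB
BBBRRRR
BBBRRRR
BBBRRRR
BBBBBWR
BBBBBBR
BBBBBBR
BBBBBBB
After op 2 paint(5,6,B):
BBBBBBB
BBBRRRR
BBBRRRR
BBBRRRR
BBBBBWR
BBBBBBB
BBBBBBR
BBBBBBB
After op 3 fill(7,4,W) [41 cells changed]:
WWWWWWW
WWWRRRR
WWWRRRR
WWWRRRR
WWWWWWR
WWWWWWW
WWWWWWR
WWWWWWW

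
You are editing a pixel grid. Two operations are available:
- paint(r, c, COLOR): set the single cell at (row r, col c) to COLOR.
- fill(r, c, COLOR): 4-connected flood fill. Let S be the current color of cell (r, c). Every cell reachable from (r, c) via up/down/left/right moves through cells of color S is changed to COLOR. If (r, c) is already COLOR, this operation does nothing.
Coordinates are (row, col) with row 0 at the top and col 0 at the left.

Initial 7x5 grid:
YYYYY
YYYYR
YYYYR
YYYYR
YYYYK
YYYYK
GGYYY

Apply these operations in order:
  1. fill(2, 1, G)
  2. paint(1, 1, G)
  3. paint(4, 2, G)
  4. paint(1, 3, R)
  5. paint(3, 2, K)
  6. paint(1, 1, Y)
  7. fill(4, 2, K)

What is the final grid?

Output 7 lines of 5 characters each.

Answer: KKKKK
KYKRR
KKKKR
KKKKR
KKKKK
KKKKK
KKKKK

Derivation:
After op 1 fill(2,1,G) [28 cells changed]:
GGGGG
GGGGR
GGGGR
GGGGR
GGGGK
GGGGK
GGGGG
After op 2 paint(1,1,G):
GGGGG
GGGGR
GGGGR
GGGGR
GGGGK
GGGGK
GGGGG
After op 3 paint(4,2,G):
GGGGG
GGGGR
GGGGR
GGGGR
GGGGK
GGGGK
GGGGG
After op 4 paint(1,3,R):
GGGGG
GGGRR
GGGGR
GGGGR
GGGGK
GGGGK
GGGGG
After op 5 paint(3,2,K):
GGGGG
GGGRR
GGGGR
GGKGR
GGGGK
GGGGK
GGGGG
After op 6 paint(1,1,Y):
GGGGG
GYGRR
GGGGR
GGKGR
GGGGK
GGGGK
GGGGG
After op 7 fill(4,2,K) [27 cells changed]:
KKKKK
KYKRR
KKKKR
KKKKR
KKKKK
KKKKK
KKKKK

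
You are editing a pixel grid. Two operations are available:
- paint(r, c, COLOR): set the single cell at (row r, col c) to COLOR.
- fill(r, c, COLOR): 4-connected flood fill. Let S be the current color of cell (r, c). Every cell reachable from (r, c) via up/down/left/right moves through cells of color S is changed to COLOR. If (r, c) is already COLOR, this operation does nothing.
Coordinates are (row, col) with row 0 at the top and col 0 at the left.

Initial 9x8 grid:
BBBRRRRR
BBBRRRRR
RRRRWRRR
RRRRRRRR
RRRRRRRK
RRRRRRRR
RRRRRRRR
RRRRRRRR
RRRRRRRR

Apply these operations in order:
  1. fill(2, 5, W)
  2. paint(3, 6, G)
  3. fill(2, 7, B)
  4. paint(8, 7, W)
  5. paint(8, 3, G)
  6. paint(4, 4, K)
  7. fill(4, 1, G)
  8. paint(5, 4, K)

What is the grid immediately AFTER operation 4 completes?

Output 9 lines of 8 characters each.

After op 1 fill(2,5,W) [64 cells changed]:
BBBWWWWW
BBBWWWWW
WWWWWWWW
WWWWWWWW
WWWWWWWK
WWWWWWWW
WWWWWWWW
WWWWWWWW
WWWWWWWW
After op 2 paint(3,6,G):
BBBWWWWW
BBBWWWWW
WWWWWWWW
WWWWWWGW
WWWWWWWK
WWWWWWWW
WWWWWWWW
WWWWWWWW
WWWWWWWW
After op 3 fill(2,7,B) [64 cells changed]:
BBBBBBBB
BBBBBBBB
BBBBBBBB
BBBBBBGB
BBBBBBBK
BBBBBBBB
BBBBBBBB
BBBBBBBB
BBBBBBBB
After op 4 paint(8,7,W):
BBBBBBBB
BBBBBBBB
BBBBBBBB
BBBBBBGB
BBBBBBBK
BBBBBBBB
BBBBBBBB
BBBBBBBB
BBBBBBBW

Answer: BBBBBBBB
BBBBBBBB
BBBBBBBB
BBBBBBGB
BBBBBBBK
BBBBBBBB
BBBBBBBB
BBBBBBBB
BBBBBBBW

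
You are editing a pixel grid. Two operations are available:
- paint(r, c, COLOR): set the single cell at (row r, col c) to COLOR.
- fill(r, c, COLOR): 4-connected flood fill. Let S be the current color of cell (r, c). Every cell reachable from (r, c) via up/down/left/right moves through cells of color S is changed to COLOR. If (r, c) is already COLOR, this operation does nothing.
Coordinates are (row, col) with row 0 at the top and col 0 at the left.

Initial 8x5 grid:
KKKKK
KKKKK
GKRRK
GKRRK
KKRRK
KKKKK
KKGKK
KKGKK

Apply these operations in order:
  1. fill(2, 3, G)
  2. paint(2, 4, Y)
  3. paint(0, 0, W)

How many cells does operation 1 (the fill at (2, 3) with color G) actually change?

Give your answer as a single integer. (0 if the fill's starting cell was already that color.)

After op 1 fill(2,3,G) [6 cells changed]:
KKKKK
KKKKK
GKGGK
GKGGK
KKGGK
KKKKK
KKGKK
KKGKK

Answer: 6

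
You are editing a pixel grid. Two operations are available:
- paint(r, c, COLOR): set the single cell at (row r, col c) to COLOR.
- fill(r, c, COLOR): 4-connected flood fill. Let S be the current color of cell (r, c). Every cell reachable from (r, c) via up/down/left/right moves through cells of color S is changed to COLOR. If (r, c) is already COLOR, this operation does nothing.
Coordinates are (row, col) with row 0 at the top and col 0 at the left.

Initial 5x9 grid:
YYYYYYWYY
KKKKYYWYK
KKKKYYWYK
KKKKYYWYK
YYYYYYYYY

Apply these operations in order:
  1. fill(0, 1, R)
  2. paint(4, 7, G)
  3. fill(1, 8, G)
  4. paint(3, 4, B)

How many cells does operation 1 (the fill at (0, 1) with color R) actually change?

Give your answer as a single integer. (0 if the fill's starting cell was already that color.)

After op 1 fill(0,1,R) [26 cells changed]:
RRRRRRWRR
KKKKRRWRK
KKKKRRWRK
KKKKRRWRK
RRRRRRRRR

Answer: 26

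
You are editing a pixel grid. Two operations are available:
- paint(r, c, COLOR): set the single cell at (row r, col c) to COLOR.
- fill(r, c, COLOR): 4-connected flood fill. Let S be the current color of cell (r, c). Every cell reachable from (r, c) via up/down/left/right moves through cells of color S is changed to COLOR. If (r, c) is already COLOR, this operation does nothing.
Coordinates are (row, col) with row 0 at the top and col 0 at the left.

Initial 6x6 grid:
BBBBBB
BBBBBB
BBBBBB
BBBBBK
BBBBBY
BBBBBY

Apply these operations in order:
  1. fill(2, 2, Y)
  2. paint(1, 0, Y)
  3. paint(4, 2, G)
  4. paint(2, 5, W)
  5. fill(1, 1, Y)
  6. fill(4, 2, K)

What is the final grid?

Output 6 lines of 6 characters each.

Answer: YYYYYY
YYYYYY
YYYYYW
YYYYYK
YYKYYY
YYYYYY

Derivation:
After op 1 fill(2,2,Y) [33 cells changed]:
YYYYYY
YYYYYY
YYYYYY
YYYYYK
YYYYYY
YYYYYY
After op 2 paint(1,0,Y):
YYYYYY
YYYYYY
YYYYYY
YYYYYK
YYYYYY
YYYYYY
After op 3 paint(4,2,G):
YYYYYY
YYYYYY
YYYYYY
YYYYYK
YYGYYY
YYYYYY
After op 4 paint(2,5,W):
YYYYYY
YYYYYY
YYYYYW
YYYYYK
YYGYYY
YYYYYY
After op 5 fill(1,1,Y) [0 cells changed]:
YYYYYY
YYYYYY
YYYYYW
YYYYYK
YYGYYY
YYYYYY
After op 6 fill(4,2,K) [1 cells changed]:
YYYYYY
YYYYYY
YYYYYW
YYYYYK
YYKYYY
YYYYYY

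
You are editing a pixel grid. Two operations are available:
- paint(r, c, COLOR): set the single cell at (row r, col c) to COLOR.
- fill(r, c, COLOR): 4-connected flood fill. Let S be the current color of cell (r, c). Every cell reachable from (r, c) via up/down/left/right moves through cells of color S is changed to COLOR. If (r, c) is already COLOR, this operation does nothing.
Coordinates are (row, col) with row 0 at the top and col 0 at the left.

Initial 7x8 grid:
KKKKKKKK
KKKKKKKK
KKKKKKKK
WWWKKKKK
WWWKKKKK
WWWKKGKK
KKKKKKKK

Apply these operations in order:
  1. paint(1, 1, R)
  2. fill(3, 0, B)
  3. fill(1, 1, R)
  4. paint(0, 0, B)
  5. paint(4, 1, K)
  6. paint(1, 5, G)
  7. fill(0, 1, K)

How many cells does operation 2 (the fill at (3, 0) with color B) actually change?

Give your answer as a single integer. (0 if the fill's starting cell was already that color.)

After op 1 paint(1,1,R):
KKKKKKKK
KRKKKKKK
KKKKKKKK
WWWKKKKK
WWWKKKKK
WWWKKGKK
KKKKKKKK
After op 2 fill(3,0,B) [9 cells changed]:
KKKKKKKK
KRKKKKKK
KKKKKKKK
BBBKKKKK
BBBKKKKK
BBBKKGKK
KKKKKKKK

Answer: 9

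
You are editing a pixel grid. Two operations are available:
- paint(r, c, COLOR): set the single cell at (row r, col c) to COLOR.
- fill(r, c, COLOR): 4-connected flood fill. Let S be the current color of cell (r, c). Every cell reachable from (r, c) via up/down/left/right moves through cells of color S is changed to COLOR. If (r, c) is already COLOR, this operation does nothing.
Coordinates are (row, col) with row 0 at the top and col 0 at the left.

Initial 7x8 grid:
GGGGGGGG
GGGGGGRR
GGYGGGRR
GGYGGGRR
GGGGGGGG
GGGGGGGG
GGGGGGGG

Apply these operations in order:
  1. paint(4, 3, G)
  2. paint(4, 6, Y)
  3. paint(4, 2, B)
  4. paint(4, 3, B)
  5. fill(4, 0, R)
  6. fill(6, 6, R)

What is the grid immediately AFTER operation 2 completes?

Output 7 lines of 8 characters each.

Answer: GGGGGGGG
GGGGGGRR
GGYGGGRR
GGYGGGRR
GGGGGGYG
GGGGGGGG
GGGGGGGG

Derivation:
After op 1 paint(4,3,G):
GGGGGGGG
GGGGGGRR
GGYGGGRR
GGYGGGRR
GGGGGGGG
GGGGGGGG
GGGGGGGG
After op 2 paint(4,6,Y):
GGGGGGGG
GGGGGGRR
GGYGGGRR
GGYGGGRR
GGGGGGYG
GGGGGGGG
GGGGGGGG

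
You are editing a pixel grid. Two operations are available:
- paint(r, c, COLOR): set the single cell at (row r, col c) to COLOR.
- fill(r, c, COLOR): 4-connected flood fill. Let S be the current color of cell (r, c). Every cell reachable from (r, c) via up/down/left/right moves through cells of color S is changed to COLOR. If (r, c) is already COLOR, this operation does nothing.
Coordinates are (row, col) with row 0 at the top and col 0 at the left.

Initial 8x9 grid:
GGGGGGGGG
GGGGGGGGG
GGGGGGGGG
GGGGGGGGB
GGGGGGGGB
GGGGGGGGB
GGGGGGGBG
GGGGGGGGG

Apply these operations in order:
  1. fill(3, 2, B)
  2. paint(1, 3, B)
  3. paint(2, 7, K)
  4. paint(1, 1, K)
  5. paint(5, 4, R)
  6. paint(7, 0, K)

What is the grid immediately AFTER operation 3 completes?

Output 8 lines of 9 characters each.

Answer: BBBBBBBBB
BBBBBBBBB
BBBBBBBKB
BBBBBBBBB
BBBBBBBBB
BBBBBBBBB
BBBBBBBBB
BBBBBBBBB

Derivation:
After op 1 fill(3,2,B) [68 cells changed]:
BBBBBBBBB
BBBBBBBBB
BBBBBBBBB
BBBBBBBBB
BBBBBBBBB
BBBBBBBBB
BBBBBBBBB
BBBBBBBBB
After op 2 paint(1,3,B):
BBBBBBBBB
BBBBBBBBB
BBBBBBBBB
BBBBBBBBB
BBBBBBBBB
BBBBBBBBB
BBBBBBBBB
BBBBBBBBB
After op 3 paint(2,7,K):
BBBBBBBBB
BBBBBBBBB
BBBBBBBKB
BBBBBBBBB
BBBBBBBBB
BBBBBBBBB
BBBBBBBBB
BBBBBBBBB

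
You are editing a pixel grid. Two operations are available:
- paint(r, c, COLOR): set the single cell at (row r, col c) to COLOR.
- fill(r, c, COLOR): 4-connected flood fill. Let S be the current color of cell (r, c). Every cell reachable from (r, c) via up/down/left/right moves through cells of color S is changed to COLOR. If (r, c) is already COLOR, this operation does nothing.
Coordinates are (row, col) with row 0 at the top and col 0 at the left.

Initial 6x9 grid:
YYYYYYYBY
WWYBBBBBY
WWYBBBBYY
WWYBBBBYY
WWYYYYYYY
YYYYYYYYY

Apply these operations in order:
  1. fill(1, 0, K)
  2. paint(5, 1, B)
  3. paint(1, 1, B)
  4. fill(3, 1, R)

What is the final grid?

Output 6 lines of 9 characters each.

Answer: YYYYYYYBY
RBYBBBBBY
RRYBBBBYY
RRYBBBBYY
RRYYYYYYY
YBYYYYYYY

Derivation:
After op 1 fill(1,0,K) [8 cells changed]:
YYYYYYYBY
KKYBBBBBY
KKYBBBBYY
KKYBBBBYY
KKYYYYYYY
YYYYYYYYY
After op 2 paint(5,1,B):
YYYYYYYBY
KKYBBBBBY
KKYBBBBYY
KKYBBBBYY
KKYYYYYYY
YBYYYYYYY
After op 3 paint(1,1,B):
YYYYYYYBY
KBYBBBBBY
KKYBBBBYY
KKYBBBBYY
KKYYYYYYY
YBYYYYYYY
After op 4 fill(3,1,R) [7 cells changed]:
YYYYYYYBY
RBYBBBBBY
RRYBBBBYY
RRYBBBBYY
RRYYYYYYY
YBYYYYYYY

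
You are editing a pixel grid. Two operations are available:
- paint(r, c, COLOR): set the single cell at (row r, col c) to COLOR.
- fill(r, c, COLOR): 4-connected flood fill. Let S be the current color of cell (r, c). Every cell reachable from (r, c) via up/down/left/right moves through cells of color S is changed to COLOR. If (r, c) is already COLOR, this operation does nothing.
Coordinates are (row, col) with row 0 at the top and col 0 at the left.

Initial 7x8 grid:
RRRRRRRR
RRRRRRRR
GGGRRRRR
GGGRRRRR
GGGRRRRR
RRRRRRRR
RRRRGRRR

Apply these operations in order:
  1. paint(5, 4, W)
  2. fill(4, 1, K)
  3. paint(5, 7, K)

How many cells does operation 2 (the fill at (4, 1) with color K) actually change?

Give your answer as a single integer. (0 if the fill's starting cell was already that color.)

After op 1 paint(5,4,W):
RRRRRRRR
RRRRRRRR
GGGRRRRR
GGGRRRRR
GGGRRRRR
RRRRWRRR
RRRRGRRR
After op 2 fill(4,1,K) [9 cells changed]:
RRRRRRRR
RRRRRRRR
KKKRRRRR
KKKRRRRR
KKKRRRRR
RRRRWRRR
RRRRGRRR

Answer: 9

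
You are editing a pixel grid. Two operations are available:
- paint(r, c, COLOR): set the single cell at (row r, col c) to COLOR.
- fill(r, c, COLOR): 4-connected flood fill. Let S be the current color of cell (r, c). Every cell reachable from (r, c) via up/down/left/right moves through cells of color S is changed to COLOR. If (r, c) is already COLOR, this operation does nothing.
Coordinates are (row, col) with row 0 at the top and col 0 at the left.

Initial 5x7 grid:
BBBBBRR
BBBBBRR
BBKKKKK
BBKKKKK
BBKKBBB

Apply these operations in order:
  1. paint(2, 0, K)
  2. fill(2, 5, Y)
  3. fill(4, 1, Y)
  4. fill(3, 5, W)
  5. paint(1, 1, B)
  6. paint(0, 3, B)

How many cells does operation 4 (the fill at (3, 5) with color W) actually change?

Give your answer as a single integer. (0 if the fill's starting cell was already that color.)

After op 1 paint(2,0,K):
BBBBBRR
BBBBBRR
KBKKKKK
BBKKKKK
BBKKBBB
After op 2 fill(2,5,Y) [12 cells changed]:
BBBBBRR
BBBBBRR
KBYYYYY
BBYYYYY
BBYYBBB
After op 3 fill(4,1,Y) [15 cells changed]:
YYYYYRR
YYYYYRR
KYYYYYY
YYYYYYY
YYYYBBB
After op 4 fill(3,5,W) [27 cells changed]:
WWWWWRR
WWWWWRR
KWWWWWW
WWWWWWW
WWWWBBB

Answer: 27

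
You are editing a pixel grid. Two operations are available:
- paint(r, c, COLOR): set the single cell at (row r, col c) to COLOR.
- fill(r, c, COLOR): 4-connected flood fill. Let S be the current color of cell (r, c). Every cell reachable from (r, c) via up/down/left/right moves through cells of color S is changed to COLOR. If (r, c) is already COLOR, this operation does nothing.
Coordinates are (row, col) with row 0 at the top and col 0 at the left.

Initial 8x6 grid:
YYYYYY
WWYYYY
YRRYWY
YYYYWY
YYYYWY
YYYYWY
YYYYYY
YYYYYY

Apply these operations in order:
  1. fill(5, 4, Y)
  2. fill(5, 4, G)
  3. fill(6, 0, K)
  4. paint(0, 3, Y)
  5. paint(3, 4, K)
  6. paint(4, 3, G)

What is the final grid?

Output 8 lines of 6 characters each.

After op 1 fill(5,4,Y) [4 cells changed]:
YYYYYY
WWYYYY
YRRYYY
YYYYYY
YYYYYY
YYYYYY
YYYYYY
YYYYYY
After op 2 fill(5,4,G) [44 cells changed]:
GGGGGG
WWGGGG
GRRGGG
GGGGGG
GGGGGG
GGGGGG
GGGGGG
GGGGGG
After op 3 fill(6,0,K) [44 cells changed]:
KKKKKK
WWKKKK
KRRKKK
KKKKKK
KKKKKK
KKKKKK
KKKKKK
KKKKKK
After op 4 paint(0,3,Y):
KKKYKK
WWKKKK
KRRKKK
KKKKKK
KKKKKK
KKKKKK
KKKKKK
KKKKKK
After op 5 paint(3,4,K):
KKKYKK
WWKKKK
KRRKKK
KKKKKK
KKKKKK
KKKKKK
KKKKKK
KKKKKK
After op 6 paint(4,3,G):
KKKYKK
WWKKKK
KRRKKK
KKKKKK
KKKGKK
KKKKKK
KKKKKK
KKKKKK

Answer: KKKYKK
WWKKKK
KRRKKK
KKKKKK
KKKGKK
KKKKKK
KKKKKK
KKKKKK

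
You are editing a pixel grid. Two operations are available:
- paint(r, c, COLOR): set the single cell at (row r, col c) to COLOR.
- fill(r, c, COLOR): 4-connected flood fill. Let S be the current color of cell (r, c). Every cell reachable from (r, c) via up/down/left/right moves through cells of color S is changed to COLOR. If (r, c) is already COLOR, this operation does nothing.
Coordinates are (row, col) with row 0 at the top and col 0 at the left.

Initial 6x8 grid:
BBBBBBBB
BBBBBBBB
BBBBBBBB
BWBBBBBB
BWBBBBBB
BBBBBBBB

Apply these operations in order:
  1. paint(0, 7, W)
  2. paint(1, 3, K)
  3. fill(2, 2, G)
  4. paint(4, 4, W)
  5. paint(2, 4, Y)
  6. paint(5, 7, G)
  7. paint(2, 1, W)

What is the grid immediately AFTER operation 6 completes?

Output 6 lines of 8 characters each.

After op 1 paint(0,7,W):
BBBBBBBW
BBBBBBBB
BBBBBBBB
BWBBBBBB
BWBBBBBB
BBBBBBBB
After op 2 paint(1,3,K):
BBBBBBBW
BBBKBBBB
BBBBBBBB
BWBBBBBB
BWBBBBBB
BBBBBBBB
After op 3 fill(2,2,G) [44 cells changed]:
GGGGGGGW
GGGKGGGG
GGGGGGGG
GWGGGGGG
GWGGGGGG
GGGGGGGG
After op 4 paint(4,4,W):
GGGGGGGW
GGGKGGGG
GGGGGGGG
GWGGGGGG
GWGGWGGG
GGGGGGGG
After op 5 paint(2,4,Y):
GGGGGGGW
GGGKGGGG
GGGGYGGG
GWGGGGGG
GWGGWGGG
GGGGGGGG
After op 6 paint(5,7,G):
GGGGGGGW
GGGKGGGG
GGGGYGGG
GWGGGGGG
GWGGWGGG
GGGGGGGG

Answer: GGGGGGGW
GGGKGGGG
GGGGYGGG
GWGGGGGG
GWGGWGGG
GGGGGGGG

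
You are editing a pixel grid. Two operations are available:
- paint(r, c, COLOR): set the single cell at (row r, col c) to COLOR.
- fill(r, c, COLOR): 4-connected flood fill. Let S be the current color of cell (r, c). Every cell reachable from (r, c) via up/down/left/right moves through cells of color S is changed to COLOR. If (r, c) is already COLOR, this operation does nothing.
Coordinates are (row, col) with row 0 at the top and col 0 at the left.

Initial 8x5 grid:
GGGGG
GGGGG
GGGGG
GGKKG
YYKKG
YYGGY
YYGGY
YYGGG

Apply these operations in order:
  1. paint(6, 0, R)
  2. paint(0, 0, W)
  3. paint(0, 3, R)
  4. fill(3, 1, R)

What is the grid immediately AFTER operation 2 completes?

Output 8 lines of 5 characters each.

Answer: WGGGG
GGGGG
GGGGG
GGKKG
YYKKG
YYGGY
RYGGY
YYGGG

Derivation:
After op 1 paint(6,0,R):
GGGGG
GGGGG
GGGGG
GGKKG
YYKKG
YYGGY
RYGGY
YYGGG
After op 2 paint(0,0,W):
WGGGG
GGGGG
GGGGG
GGKKG
YYKKG
YYGGY
RYGGY
YYGGG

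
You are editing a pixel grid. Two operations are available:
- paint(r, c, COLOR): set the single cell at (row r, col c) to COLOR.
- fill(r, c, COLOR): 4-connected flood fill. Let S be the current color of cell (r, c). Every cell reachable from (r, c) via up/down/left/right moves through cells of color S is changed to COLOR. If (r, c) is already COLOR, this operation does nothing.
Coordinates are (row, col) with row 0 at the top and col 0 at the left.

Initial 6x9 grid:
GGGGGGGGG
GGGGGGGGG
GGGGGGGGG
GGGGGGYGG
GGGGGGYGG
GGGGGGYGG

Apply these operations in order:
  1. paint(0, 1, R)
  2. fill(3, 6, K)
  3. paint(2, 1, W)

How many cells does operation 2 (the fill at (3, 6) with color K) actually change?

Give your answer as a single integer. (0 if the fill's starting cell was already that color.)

Answer: 3

Derivation:
After op 1 paint(0,1,R):
GRGGGGGGG
GGGGGGGGG
GGGGGGGGG
GGGGGGYGG
GGGGGGYGG
GGGGGGYGG
After op 2 fill(3,6,K) [3 cells changed]:
GRGGGGGGG
GGGGGGGGG
GGGGGGGGG
GGGGGGKGG
GGGGGGKGG
GGGGGGKGG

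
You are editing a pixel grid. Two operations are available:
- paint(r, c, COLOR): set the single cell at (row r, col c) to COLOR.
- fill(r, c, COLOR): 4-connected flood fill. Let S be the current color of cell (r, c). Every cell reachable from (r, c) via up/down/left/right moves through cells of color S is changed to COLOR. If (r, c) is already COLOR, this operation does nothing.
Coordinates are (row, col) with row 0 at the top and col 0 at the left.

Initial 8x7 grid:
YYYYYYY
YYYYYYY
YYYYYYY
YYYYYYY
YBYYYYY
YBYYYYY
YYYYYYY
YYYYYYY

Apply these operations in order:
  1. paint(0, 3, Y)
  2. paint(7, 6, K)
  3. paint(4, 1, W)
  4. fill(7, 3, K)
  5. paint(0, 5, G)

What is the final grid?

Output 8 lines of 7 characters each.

Answer: KKKKKGK
KKKKKKK
KKKKKKK
KKKKKKK
KWKKKKK
KBKKKKK
KKKKKKK
KKKKKKK

Derivation:
After op 1 paint(0,3,Y):
YYYYYYY
YYYYYYY
YYYYYYY
YYYYYYY
YBYYYYY
YBYYYYY
YYYYYYY
YYYYYYY
After op 2 paint(7,6,K):
YYYYYYY
YYYYYYY
YYYYYYY
YYYYYYY
YBYYYYY
YBYYYYY
YYYYYYY
YYYYYYK
After op 3 paint(4,1,W):
YYYYYYY
YYYYYYY
YYYYYYY
YYYYYYY
YWYYYYY
YBYYYYY
YYYYYYY
YYYYYYK
After op 4 fill(7,3,K) [53 cells changed]:
KKKKKKK
KKKKKKK
KKKKKKK
KKKKKKK
KWKKKKK
KBKKKKK
KKKKKKK
KKKKKKK
After op 5 paint(0,5,G):
KKKKKGK
KKKKKKK
KKKKKKK
KKKKKKK
KWKKKKK
KBKKKKK
KKKKKKK
KKKKKKK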